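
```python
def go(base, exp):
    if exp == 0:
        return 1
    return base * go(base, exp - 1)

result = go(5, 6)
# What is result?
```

go(5, 6) = 5 * 5 * 5 * 5 * 5 * 5 = 15625

Answer: 15625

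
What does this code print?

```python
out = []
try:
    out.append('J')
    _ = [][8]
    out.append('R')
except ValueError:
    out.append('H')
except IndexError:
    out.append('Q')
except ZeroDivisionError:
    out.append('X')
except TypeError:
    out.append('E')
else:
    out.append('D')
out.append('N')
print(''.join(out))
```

Execution trace: 'J' (try body) → 'Q' (except IndexError) → 'N' (after the try/except). Output: JQN

Answer: JQN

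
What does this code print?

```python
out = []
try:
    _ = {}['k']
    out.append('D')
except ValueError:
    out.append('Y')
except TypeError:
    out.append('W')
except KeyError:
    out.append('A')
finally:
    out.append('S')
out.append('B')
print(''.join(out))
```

Execution trace: 'A' (except KeyError) → 'S' (finally) → 'B' (after the try/except). Output: ASB

Answer: ASB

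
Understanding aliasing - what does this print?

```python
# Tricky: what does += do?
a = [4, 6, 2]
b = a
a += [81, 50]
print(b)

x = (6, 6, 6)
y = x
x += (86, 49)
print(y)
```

Key concept: += behavior differs for mutable vs immutable.
Step by step:
`a = [4, 6, 2]` → a = [4, 6, 2]
`b = a` → b = [4, 6, 2] (same object as a)
`a += [81, 50]` → a = [4, 6, 2, 81, 50] (same object as b); b = [4, 6, 2, 81, 50] (same object as a)
`print(b)` → prints [4, 6, 2, 81, 50]
`x = (6, 6, 6)` → x = (6, 6, 6)
`y = x` → y = (6, 6, 6)
`x += (86, 49)` → x = (6, 6, 6, 86, 49)
`print(y)` → prints (6, 6, 6)

Answer:
[4, 6, 2, 81, 50]
(6, 6, 6)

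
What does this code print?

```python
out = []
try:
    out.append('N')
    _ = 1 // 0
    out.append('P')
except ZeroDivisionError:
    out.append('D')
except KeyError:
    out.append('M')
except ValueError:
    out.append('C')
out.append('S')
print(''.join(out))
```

Execution trace: 'N' (try body) → 'D' (except ZeroDivisionError) → 'S' (after the try/except). Output: NDS

Answer: NDS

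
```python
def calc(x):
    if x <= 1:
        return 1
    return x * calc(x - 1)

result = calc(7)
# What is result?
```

calc(7) = 7 * 6 * 5 * 4 * 3 * 2 * 1 = 5040

Answer: 5040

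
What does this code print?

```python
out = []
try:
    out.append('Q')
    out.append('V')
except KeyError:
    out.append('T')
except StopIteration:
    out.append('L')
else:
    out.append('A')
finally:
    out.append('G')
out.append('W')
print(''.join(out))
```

Execution trace: 'Q' (try body) → 'V' (try body, no exception) → 'A' (else) → 'G' (finally) → 'W' (after the try/except). Output: QVAGW

Answer: QVAGW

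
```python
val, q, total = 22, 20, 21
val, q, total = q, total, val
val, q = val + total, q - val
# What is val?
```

Trace:
`val, q, total = 22, 20, 21` → val = 22; q = 20; total = 21
`val, q, total = q, total, val` → val = 20; q = 21; total = 22
`val, q = val + total, q - val` → val = 42; q = 1
So val = 42

Answer: 42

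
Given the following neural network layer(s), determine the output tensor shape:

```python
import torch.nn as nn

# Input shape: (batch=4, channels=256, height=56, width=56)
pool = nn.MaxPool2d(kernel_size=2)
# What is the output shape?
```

Input: (4, 256, 56, 56) -> Output: (4, 256, 28, 28)

Answer: (4, 256, 28, 28)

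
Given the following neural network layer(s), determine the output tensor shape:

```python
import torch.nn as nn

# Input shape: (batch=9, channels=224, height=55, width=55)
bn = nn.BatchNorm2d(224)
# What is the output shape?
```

Input: (9, 224, 55, 55) -> Output: (9, 224, 55, 55)

Answer: (9, 224, 55, 55)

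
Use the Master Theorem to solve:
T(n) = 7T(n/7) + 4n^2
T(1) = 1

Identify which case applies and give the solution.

a=7, b=7, f(n)=4n^2. log_7(7) = 1. Since c=2 > 1 and the regularity condition holds (7(n/7)^2 = (7/7^2)n^2 with 7/7^2 < 1), Case 3 applies: T(n) = Θ(f(n)) = O(n^2).

Answer: O(n^2) - Case 3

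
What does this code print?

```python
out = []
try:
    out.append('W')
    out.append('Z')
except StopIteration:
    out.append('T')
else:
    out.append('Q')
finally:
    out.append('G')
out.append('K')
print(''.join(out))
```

Execution trace: 'W' (try body) → 'Z' (try body, no exception) → 'Q' (else) → 'G' (finally) → 'K' (after the try/except). Output: WZQGK

Answer: WZQGK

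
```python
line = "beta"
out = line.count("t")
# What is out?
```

Trace:
`line = "beta"` → line = 'beta'
`out = line.count("t")` → out = 1
So out = 1

Answer: 1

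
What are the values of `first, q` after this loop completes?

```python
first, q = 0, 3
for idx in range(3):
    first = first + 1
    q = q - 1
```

first goes 0→3, q goes 3→0
`first, q` takes the values: (0, 3) → (1, 3) → (1, 2) → (2, 2) → (2, 1) → (3, 1) → (3, 0)

Answer: 3, 0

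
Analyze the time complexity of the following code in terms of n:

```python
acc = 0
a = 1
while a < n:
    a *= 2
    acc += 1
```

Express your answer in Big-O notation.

Each loop level contributes: log n. Multiplying the contributions gives O(log n).

Answer: O(log n)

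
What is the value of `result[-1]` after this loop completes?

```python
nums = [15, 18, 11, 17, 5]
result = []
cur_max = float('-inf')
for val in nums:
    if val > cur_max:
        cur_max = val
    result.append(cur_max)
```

Running max ends at 18
`result` takes the values: [] → [15] → [15, 18] → [15, 18, 18] → [15, 18, 18, 18] → [15, 18, 18, 18, 18]
So `result[-1]` = 18

Answer: 18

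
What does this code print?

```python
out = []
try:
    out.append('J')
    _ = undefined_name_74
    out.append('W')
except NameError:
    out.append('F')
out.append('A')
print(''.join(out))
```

Execution trace: 'J' (try body) → 'F' (except NameError) → 'A' (after the try/except). Output: JFA

Answer: JFA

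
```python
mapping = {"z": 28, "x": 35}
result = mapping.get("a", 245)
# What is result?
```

Trace:
`mapping = {"z": 28, "x": 35}` → mapping = {'z': 28, 'x': 35}
`result = mapping.get("a", 245)` → result = 245
So result = 245

Answer: 245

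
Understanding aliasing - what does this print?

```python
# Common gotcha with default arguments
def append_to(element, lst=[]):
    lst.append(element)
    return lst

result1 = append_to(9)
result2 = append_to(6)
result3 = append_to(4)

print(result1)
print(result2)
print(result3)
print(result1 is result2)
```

Key concept: mutable default argument gotcha.
Step by step:
`result1 = append_to(9)` → result1 = [9]
`result2 = append_to(6)` → result1 = [9, 6] (same object as result2); result2 = [9, 6] (same object as result1)
`result3 = append_to(4)` → result1 = [9, 6, 4] (same object as result2, result3); result2 = [9, 6, 4] (same object as result1, result3); result3 = [9, 6, 4] (same object as result1, result2)
`print(result1)` → prints [9, 6, 4]
`print(result2)` → prints [9, 6, 4]
`print(result3)` → prints [9, 6, 4]
`print(result1 is result2)` → prints True

Answer:
[9, 6, 4]
[9, 6, 4]
[9, 6, 4]
True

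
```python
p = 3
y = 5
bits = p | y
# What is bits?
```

Trace:
`p = 3` → p = 3
`y = 5` → y = 5
`bits = p | y` → bits = 7
So bits = 7

Answer: 7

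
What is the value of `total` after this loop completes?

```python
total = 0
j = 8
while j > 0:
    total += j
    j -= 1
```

Sum 8 down to 1
`total` takes the values: 0 → 8 → 15 → 21 → 26 → 30 → 33 → 35 → 36

Answer: 36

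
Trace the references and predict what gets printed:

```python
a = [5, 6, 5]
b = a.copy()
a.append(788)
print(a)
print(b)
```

Key concept: list.copy() creates independent copy.
Step by step:
`a = [5, 6, 5]` → a = [5, 6, 5]
`b = a.copy()` → b = [5, 6, 5]
`a.append(788)` → a = [5, 6, 5, 788]
`print(a)` → prints [5, 6, 5, 788]
`print(b)` → prints [5, 6, 5]

Answer:
[5, 6, 5, 788]
[5, 6, 5]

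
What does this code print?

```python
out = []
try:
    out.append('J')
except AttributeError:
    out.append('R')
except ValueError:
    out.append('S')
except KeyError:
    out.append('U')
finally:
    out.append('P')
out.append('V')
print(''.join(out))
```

Execution trace: 'J' (try body, no exception) → 'P' (finally) → 'V' (after the try/except). Output: JPV

Answer: JPV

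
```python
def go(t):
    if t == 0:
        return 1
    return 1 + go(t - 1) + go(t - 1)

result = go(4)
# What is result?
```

go(t) = 1 + 2·go(t-1), go(0)=1. Closed form: (1+1)·2^4 - 1 = 31.

Answer: 31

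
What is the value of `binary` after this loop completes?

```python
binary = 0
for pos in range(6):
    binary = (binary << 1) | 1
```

Build 6 consecutive 1-bits: 0b111111
`binary` takes the values: 0 → 1 → 3 → 7 → 15 → 31 → 63

Answer: 63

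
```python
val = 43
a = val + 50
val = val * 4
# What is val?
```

Trace:
`val = 43` → val = 43
`a = val + 50` → a = 93
`val = val * 4` → val = 172
So val = 172

Answer: 172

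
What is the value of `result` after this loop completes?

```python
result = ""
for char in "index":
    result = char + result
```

Reverse 'index'
`result` takes the values: "" → "i" → "ni" → "dni" → "edni" → "xedni"

Answer: "xedni"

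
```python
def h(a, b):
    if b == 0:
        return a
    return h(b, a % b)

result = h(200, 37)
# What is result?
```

h(200, 37) -> h(37, 15) -> h(15, 7) -> h(7, 1) -> h(1, 0) -> 1

Answer: 1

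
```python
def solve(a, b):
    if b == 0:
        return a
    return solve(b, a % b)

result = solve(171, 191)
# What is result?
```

solve(171, 191) -> solve(191, 171) -> solve(171, 20) -> solve(20, 11) -> solve(11, 9) -> solve(9, 2) -> solve(2, 1) -> solve(1, 0) -> 1

Answer: 1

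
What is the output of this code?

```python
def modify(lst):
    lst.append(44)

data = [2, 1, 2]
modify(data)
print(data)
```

Key concept: function modifies passed list.
Step by step:
`data = [2, 1, 2]` → data = [2, 1, 2]
`modify(data)` → data = [2, 1, 2, 44]
`print(data)` → prints [2, 1, 2, 44]

Answer: [2, 1, 2, 44]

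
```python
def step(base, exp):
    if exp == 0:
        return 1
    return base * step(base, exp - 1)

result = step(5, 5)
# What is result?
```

step(5, 5) = 5 * 5 * 5 * 5 * 5 = 3125

Answer: 3125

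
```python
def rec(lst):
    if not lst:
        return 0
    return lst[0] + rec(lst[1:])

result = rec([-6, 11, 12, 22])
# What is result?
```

(-6) + 11 + 12 + 22 + 0 = 39

Answer: 39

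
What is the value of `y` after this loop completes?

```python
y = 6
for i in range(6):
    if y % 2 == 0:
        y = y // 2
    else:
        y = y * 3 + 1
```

Collatz-style transformation from 6
`y` takes the values: 6 → 3 → 10 → 5 → 16 → 8 → 4

Answer: 4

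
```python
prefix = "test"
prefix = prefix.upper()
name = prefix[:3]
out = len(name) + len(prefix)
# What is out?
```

Trace:
`prefix = "test"` → prefix = 'test'
`prefix = prefix.upper()` → prefix = 'TEST'
`name = prefix[:3]` → name = 'TES'
`out = len(name) + len(prefix)` → out = 7
So out = 7

Answer: 7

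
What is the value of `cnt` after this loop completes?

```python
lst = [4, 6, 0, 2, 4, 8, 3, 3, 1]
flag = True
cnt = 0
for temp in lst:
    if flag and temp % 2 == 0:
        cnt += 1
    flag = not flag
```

Count even values at even positions
`cnt` takes the values: 0 → 1 → 2 → 3

Answer: 3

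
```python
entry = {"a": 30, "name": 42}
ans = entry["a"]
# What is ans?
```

Trace:
`entry = {"a": 30, "name": 42}` → entry = {'a': 30, 'name': 42}
`ans = entry["a"]` → ans = 30
So ans = 30

Answer: 30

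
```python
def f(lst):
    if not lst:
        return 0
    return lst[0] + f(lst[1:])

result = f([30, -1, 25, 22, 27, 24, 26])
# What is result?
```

30 + (-1) + 25 + 22 + 27 + 24 + 26 + 0 = 153

Answer: 153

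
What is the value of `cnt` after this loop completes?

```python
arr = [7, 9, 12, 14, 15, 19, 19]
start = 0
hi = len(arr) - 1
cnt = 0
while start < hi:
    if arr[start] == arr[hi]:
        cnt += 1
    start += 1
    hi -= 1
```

Count matching pairs from ends
`cnt` takes the values: 0

Answer: 0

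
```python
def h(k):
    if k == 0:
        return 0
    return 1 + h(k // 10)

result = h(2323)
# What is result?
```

Count of digits of 2323: 4

Answer: 4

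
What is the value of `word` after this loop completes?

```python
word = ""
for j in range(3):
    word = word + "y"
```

Repeat 'y' 3 times
`word` takes the values: "" → "y" → "yy" → "yyy"

Answer: "yyy"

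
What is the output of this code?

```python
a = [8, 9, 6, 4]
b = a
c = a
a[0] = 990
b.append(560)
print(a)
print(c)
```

Key concept: multiple aliases.
Step by step:
`a = [8, 9, 6, 4]` → a = [8, 9, 6, 4]
`b = a` → b = [8, 9, 6, 4] (same object as a)
`c = a` → c = [8, 9, 6, 4] (same object as a, b)
`a[0] = 990` → a = [990, 9, 6, 4] (same object as b, c); b = [990, 9, 6, 4] (same object as a, c); c = [990, 9, 6, 4] (same object as a, b)
`b.append(560)` → a = [990, 9, 6, 4, 560] (same object as b, c); b = [990, 9, 6, 4, 560] (same object as a, c); c = [990, 9, 6, 4, 560] (same object as a, b)
`print(a)` → prints [990, 9, 6, 4, 560]
`print(c)` → prints [990, 9, 6, 4, 560]

Answer:
[990, 9, 6, 4, 560]
[990, 9, 6, 4, 560]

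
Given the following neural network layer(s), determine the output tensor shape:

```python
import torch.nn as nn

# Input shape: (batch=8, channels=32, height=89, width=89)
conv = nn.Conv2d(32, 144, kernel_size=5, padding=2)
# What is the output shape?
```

Input: (8, 32, 89, 89) -> Output: (8, 144, 89, 89)

Answer: (8, 144, 89, 89)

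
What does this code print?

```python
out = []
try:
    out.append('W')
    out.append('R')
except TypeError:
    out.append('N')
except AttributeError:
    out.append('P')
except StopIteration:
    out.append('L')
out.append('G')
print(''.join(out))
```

Execution trace: 'W' (try body) → 'R' (try body, no exception) → 'G' (after the try/except). Output: WRG

Answer: WRG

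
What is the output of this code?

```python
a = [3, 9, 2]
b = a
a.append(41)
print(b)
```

Key concept: basic list aliasing.
Step by step:
`a = [3, 9, 2]` → a = [3, 9, 2]
`b = a` → b = [3, 9, 2] (same object as a)
`a.append(41)` → a = [3, 9, 2, 41] (same object as b); b = [3, 9, 2, 41] (same object as a)
`print(b)` → prints [3, 9, 2, 41]

Answer: [3, 9, 2, 41]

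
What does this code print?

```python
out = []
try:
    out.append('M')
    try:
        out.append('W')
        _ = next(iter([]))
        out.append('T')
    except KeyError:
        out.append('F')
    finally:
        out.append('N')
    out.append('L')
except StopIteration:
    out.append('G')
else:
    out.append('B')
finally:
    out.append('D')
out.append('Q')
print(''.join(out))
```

Execution trace: 'M' (try body) → 'W' (inner try body) → 'N' (inner finally) → 'G' (except StopIteration) → 'D' (finally) → 'Q' (after the try/except). Output: MWNGDQ

Answer: MWNGDQ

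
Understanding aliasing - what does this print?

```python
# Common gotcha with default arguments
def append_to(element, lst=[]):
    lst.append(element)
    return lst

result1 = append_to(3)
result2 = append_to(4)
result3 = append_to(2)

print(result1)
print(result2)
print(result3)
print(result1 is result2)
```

Key concept: mutable default argument gotcha.
Step by step:
`result1 = append_to(3)` → result1 = [3]
`result2 = append_to(4)` → result1 = [3, 4] (same object as result2); result2 = [3, 4] (same object as result1)
`result3 = append_to(2)` → result1 = [3, 4, 2] (same object as result2, result3); result2 = [3, 4, 2] (same object as result1, result3); result3 = [3, 4, 2] (same object as result1, result2)
`print(result1)` → prints [3, 4, 2]
`print(result2)` → prints [3, 4, 2]
`print(result3)` → prints [3, 4, 2]
`print(result1 is result2)` → prints True

Answer:
[3, 4, 2]
[3, 4, 2]
[3, 4, 2]
True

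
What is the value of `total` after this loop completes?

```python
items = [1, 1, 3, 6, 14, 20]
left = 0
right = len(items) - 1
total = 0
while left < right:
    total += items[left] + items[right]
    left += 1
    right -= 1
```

Sum of pairs from ends
`total` takes the values: 0 → 21 → 36 → 45

Answer: 45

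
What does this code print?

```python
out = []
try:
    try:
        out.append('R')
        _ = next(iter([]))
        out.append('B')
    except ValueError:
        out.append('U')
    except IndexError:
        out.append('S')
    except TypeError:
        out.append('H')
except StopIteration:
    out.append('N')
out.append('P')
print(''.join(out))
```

Execution trace: 'R' (try body) → 'N' (outer except StopIteration) → 'P' (after the try/except). Output: RNP

Answer: RNP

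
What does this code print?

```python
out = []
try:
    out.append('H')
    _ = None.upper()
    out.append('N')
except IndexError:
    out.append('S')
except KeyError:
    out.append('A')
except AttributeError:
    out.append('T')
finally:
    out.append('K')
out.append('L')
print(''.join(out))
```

Execution trace: 'H' (try body) → 'T' (except AttributeError) → 'K' (finally) → 'L' (after the try/except). Output: HTKL

Answer: HTKL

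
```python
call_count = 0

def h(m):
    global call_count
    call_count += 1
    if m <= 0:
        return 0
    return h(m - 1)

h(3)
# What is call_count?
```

Linear recursion stepping by 1: 4 calls from m=3 down to ≤0.

Answer: 4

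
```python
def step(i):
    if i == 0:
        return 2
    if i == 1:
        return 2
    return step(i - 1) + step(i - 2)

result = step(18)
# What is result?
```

Build up from base cases: step(0)=2, step(1)=2, step(2)=4, step(3)=6, step(4)=10, step(5)=16, step(6)=26, ..., step(18)=8362

Answer: 8362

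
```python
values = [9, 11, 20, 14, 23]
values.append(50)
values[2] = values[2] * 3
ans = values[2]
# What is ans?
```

Trace:
`values = [9, 11, 20, 14, 23]` → values = [9, 11, 20, 14, 23]
`values.append(50)` → values = [9, 11, 20, 14, 23, 50]
`values[2] = values[2] * 3` → values = [9, 11, 60, 14, 23, 50]
`ans = values[2]` → ans = 60
So ans = 60

Answer: 60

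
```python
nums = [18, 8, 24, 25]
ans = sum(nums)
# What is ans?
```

Trace:
`nums = [18, 8, 24, 25]` → nums = [18, 8, 24, 25]
`ans = sum(nums)` → ans = 75
So ans = 75

Answer: 75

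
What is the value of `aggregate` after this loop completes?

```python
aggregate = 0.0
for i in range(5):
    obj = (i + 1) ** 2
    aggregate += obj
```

Sum of squared losses 1² + 2² + ... + 5²
`aggregate` takes the values: 0.0 → 1.0 → 5.0 → 14.0 → 30.0 → 55.0

Answer: 55.0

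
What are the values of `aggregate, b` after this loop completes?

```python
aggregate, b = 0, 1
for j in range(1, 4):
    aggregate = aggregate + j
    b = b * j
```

Sum and factorial of 1 to 3
`aggregate, b` takes the values: (0, 1) → (1, 1) → (3, 1) → (3, 2) → (6, 2) → (6, 6)

Answer: 6, 6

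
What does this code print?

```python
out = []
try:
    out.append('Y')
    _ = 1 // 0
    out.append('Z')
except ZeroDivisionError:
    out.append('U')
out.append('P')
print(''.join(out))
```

Execution trace: 'Y' (try body) → 'U' (except ZeroDivisionError) → 'P' (after the try/except). Output: YUP

Answer: YUP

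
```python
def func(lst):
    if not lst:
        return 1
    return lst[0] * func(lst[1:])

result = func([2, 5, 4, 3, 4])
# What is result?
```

Product over [2, 5, 4, 3, 4] = 2 * 5 * 4 * 3 * 4 = 480

Answer: 480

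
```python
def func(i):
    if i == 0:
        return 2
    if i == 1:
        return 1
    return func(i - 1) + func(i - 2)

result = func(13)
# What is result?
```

Build up from base cases: func(0)=2, func(1)=1, func(2)=3, func(3)=4, func(4)=7, func(5)=11, func(6)=18, ..., func(13)=521

Answer: 521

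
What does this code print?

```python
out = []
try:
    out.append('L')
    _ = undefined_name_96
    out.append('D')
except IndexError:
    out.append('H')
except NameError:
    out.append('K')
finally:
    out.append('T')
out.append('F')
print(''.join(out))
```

Execution trace: 'L' (try body) → 'K' (except NameError) → 'T' (finally) → 'F' (after the try/except). Output: LKTF

Answer: LKTF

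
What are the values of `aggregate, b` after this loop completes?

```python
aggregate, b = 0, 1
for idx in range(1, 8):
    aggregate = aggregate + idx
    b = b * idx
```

Sum and factorial of 1 to 7
`aggregate, b` takes the values: (0, 1) → (1, 1) → (3, 1) → (3, 2) → (6, 2) → (6, 6) → (10, 6) → (10, 24) → (15, 24) → (15, 120) → (21, 120) → (21, 720) → (28, 720) → (28, 5040)

Answer: 28, 5040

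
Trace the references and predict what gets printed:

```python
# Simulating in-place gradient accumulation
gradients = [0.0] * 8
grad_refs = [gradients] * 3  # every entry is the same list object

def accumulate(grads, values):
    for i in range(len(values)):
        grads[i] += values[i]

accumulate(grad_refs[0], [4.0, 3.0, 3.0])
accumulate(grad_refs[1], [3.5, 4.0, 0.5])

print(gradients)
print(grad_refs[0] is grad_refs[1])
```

Key concept: gradient accumulation aliasing.
Step by step:
`gradients = [0.0] * 8` → gradients = [0.0, 0.0, 0.0, 0.0, 0.0, 0.0, 0.0, 0.0]
`grad_refs = [gradients] * 3` → grad_refs = [[0.0, 0.0, 0.0, 0.0, 0.0, 0.0, 0.0, 0.0], [0.0, 0.0, 0.0, 0.0, 0.0, 0.0, 0.0, 0.0], [0.0, 0.0, 0.0, 0.0, 0.0, 0.0, 0.0, 0.0]]
`accumulate(grad_refs[0], [4.0, 3.0, 3.0])` → gradients = [4.0, 3.0, 3.0, 0.0, 0.0, 0.0, 0.0, 0.0]; grad_refs = [[4.0, 3.0, 3.0, 0.0, 0.0, 0.0, 0.0, 0.0], [4.0, 3.0, 3.0, 0.0, 0.0, 0.0, 0.0, 0.0], [4.0, 3.0, 3.0, 0.0, 0.0, 0.0, 0.0, 0.0]]
`accumulate(grad_refs[1], [3.5, 4.0, 0.5])` → gradients = [7.5, 7.0, 3.5, 0.0, 0.0, 0.0, 0.0, 0.0]; grad_refs = [[7.5, 7.0, 3.5, 0.0, 0.0, 0.0, 0.0, 0.0], [7.5, 7.0, 3.5, 0.0, 0.0, 0.0, 0.0, 0.0], [7.5, 7.0, 3.5, 0.0, 0.0, 0.0, 0.0, 0.0]]
`print(gradients)` → prints [7.5, 7.0, 3.5, 0.0, 0.0, 0.0, 0.0, 0.0]
`print(grad_refs[0] is grad_refs[1])` → prints True

Answer:
[7.5, 7.0, 3.5, 0.0, 0.0, 0.0, 0.0, 0.0]
True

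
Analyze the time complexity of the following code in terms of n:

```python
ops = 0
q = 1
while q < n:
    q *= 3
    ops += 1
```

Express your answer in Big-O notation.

Each loop level contributes: log n. Multiplying the contributions gives O(log n).

Answer: O(log n)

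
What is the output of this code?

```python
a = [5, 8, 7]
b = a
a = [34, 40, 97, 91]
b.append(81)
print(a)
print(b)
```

Key concept: rebinding vs mutation: a is rebound to a new list, b still points at the original.
Step by step:
`a = [5, 8, 7]` → a = [5, 8, 7]
`b = a` → b = [5, 8, 7] (same object as a)
`a = [34, 40, 97, 91]` → a = [34, 40, 97, 91]
`b.append(81)` → b = [5, 8, 7, 81]
`print(a)` → prints [34, 40, 97, 91]
`print(b)` → prints [5, 8, 7, 81]

Answer:
[34, 40, 97, 91]
[5, 8, 7, 81]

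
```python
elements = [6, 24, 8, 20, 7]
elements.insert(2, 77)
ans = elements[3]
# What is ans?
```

Trace:
`elements = [6, 24, 8, 20, 7]` → elements = [6, 24, 8, 20, 7]
`elements.insert(2, 77)` → elements = [6, 24, 77, 8, 20, 7]
`ans = elements[3]` → ans = 8
So ans = 8

Answer: 8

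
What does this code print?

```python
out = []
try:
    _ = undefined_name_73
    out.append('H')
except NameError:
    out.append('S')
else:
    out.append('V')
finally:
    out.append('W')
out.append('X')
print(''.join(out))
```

Execution trace: 'S' (except NameError) → 'W' (finally) → 'X' (after the try/except). Output: SWX

Answer: SWX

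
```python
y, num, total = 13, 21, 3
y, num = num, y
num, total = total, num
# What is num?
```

Trace:
`y, num, total = 13, 21, 3` → y = 13; num = 21; total = 3
`y, num = num, y` → y = 21; num = 13
`num, total = total, num` → num = 3; total = 13
So num = 3

Answer: 3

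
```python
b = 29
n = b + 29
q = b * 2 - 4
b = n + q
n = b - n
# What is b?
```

Trace:
`b = 29` → b = 29
`n = b + 29` → n = 58
`q = b * 2 - 4` → q = 54
`b = n + q` → b = 112
`n = b - n` → n = 54
So b = 112

Answer: 112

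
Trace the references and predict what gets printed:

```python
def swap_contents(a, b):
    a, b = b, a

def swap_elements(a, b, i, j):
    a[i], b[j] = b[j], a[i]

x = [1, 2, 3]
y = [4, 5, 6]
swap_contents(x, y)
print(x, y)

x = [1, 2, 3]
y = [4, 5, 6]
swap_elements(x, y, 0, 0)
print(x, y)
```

Key concept: parameter rebinding vs mutation.
Step by step:
`x = [1, 2, 3]` → x = [1, 2, 3]
`y = [4, 5, 6]` → y = [4, 5, 6]
`swap_contents(x, y)` → no visible change to tracked variables
`print(x, y)` → prints [1, 2, 3] [4, 5, 6]
`x = [1, 2, 3]` → x = [1, 2, 3]
`y = [4, 5, 6]` → y = [4, 5, 6]
`swap_elements(x, y, 0, 0)` → x = [4, 2, 3]; y = [1, 5, 6]
`print(x, y)` → prints [4, 2, 3] [1, 5, 6]

Answer:
[1, 2, 3] [4, 5, 6]
[4, 2, 3] [1, 5, 6]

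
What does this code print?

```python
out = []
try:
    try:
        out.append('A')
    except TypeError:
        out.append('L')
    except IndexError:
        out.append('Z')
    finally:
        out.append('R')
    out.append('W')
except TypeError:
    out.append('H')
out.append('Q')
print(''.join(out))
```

Execution trace: 'A' (inner try body, no exception) → 'R' (inner finally) → 'W' (try body, no exception) → 'Q' (after the try/except). Output: ARWQ

Answer: ARWQ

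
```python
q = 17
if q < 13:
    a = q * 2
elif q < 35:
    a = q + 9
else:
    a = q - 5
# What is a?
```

Trace:
`q = 17` → q = 17
`if q < 13: ...` → q < 13 is False, q < 35 is True → a = 26
So a = 26

Answer: 26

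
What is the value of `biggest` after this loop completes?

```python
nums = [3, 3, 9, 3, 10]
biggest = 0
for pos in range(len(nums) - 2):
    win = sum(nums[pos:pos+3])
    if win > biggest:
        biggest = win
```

Max sum of 3-element window in [3, 3, 9, 3, 10]
`biggest` takes the values: 0 → 15 → 22

Answer: 22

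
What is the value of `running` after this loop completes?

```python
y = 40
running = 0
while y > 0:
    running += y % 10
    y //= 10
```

Sum digits of 40
`running` takes the values: 0 → 4

Answer: 4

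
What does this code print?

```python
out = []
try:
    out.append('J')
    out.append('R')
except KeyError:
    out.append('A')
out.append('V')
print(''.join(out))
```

Execution trace: 'J' (try body) → 'R' (try body, no exception) → 'V' (after the try/except). Output: JRV

Answer: JRV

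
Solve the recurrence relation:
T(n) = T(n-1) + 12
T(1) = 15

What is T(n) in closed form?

Unrolling: T(n) = T(1) + 12·(n-1) = 15 + 12(n-1) = 12n + 3.

Answer: T(n) = 12n + 3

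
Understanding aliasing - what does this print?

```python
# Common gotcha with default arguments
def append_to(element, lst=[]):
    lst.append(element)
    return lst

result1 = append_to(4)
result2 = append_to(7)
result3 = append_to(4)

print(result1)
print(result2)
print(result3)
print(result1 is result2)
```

Key concept: mutable default argument gotcha.
Step by step:
`result1 = append_to(4)` → result1 = [4]
`result2 = append_to(7)` → result1 = [4, 7] (same object as result2); result2 = [4, 7] (same object as result1)
`result3 = append_to(4)` → result1 = [4, 7, 4] (same object as result2, result3); result2 = [4, 7, 4] (same object as result1, result3); result3 = [4, 7, 4] (same object as result1, result2)
`print(result1)` → prints [4, 7, 4]
`print(result2)` → prints [4, 7, 4]
`print(result3)` → prints [4, 7, 4]
`print(result1 is result2)` → prints True

Answer:
[4, 7, 4]
[4, 7, 4]
[4, 7, 4]
True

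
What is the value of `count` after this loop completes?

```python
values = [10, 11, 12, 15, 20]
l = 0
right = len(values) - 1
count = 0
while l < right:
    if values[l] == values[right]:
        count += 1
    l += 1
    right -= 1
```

Count matching pairs from ends
`count` takes the values: 0

Answer: 0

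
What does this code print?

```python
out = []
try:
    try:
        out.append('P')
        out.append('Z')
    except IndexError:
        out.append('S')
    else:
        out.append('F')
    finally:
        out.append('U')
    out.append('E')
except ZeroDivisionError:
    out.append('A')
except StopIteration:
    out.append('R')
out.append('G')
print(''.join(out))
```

Execution trace: 'P' (inner try body) → 'Z' (inner try body, no exception) → 'F' (inner else) → 'U' (inner finally) → 'E' (try body, no exception) → 'G' (after the try/except). Output: PZFUEG

Answer: PZFUEG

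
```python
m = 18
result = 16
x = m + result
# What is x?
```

Trace:
`m = 18` → m = 18
`result = 16` → result = 16
`x = m + result` → x = 34
So x = 34

Answer: 34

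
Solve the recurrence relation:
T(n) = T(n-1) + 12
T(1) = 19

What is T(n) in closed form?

Unrolling: T(n) = T(1) + 12·(n-1) = 19 + 12(n-1) = 12n + 7.

Answer: T(n) = 12n + 7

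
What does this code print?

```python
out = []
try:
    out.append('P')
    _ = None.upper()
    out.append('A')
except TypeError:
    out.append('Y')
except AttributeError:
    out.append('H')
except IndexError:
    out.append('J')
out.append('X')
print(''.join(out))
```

Execution trace: 'P' (try body) → 'H' (except AttributeError) → 'X' (after the try/except). Output: PHX

Answer: PHX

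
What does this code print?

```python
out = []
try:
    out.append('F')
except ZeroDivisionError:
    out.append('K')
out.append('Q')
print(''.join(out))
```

Execution trace: 'F' (try body, no exception) → 'Q' (after the try/except). Output: FQ

Answer: FQ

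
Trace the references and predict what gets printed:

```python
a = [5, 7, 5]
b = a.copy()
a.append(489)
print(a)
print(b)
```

Key concept: list.copy() creates independent copy.
Step by step:
`a = [5, 7, 5]` → a = [5, 7, 5]
`b = a.copy()` → b = [5, 7, 5]
`a.append(489)` → a = [5, 7, 5, 489]
`print(a)` → prints [5, 7, 5, 489]
`print(b)` → prints [5, 7, 5]

Answer:
[5, 7, 5, 489]
[5, 7, 5]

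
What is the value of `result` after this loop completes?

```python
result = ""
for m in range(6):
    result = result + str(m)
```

Concatenate digits 0 to 5
`result` takes the values: "" → "0" → "01" → "012" → "0123" → "01234" → "012345"

Answer: "012345"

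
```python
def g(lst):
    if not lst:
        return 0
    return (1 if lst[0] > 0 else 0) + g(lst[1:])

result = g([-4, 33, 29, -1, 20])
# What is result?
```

Count of positive elements in [-4, 33, 29, -1, 20] = 3

Answer: 3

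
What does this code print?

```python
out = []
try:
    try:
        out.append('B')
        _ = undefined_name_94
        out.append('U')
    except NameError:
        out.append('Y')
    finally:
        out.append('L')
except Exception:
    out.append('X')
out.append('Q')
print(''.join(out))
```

Execution trace: 'B' (inner try body) → 'Y' (inner except NameError) → 'L' (inner finally) → 'Q' (after the try/except). Output: BYLQ

Answer: BYLQ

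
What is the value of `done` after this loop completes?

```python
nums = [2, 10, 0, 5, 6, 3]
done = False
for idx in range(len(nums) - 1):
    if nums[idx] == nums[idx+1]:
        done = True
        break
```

Check consecutive duplicates in [2, 10, 0, 5, 6, 3]
`done` takes the values: False

Answer: False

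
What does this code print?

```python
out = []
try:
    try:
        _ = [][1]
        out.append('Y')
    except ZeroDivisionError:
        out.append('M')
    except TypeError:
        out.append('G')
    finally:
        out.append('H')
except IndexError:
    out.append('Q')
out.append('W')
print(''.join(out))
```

Execution trace: 'H' (finally) → 'Q' (outer except IndexError) → 'W' (after the try/except). Output: HQW

Answer: HQW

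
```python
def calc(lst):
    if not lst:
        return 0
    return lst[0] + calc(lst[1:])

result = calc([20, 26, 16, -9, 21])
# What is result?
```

20 + 26 + 16 + (-9) + 21 + 0 = 74

Answer: 74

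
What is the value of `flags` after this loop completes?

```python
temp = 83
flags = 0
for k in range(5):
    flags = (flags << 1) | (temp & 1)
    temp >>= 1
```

Reverse lowest 5 bits of 83
`flags` takes the values: 0 → 1 → 3 → 6 → 12 → 25

Answer: 25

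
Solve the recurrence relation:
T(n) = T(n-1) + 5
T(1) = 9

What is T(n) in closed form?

Unrolling: T(n) = T(1) + 5·(n-1) = 9 + 5(n-1) = 5n + 4.

Answer: T(n) = 5n + 4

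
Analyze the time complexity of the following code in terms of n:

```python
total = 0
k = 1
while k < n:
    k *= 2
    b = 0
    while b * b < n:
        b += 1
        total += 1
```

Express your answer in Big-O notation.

Each loop level contributes: log n × √n. Multiplying the contributions gives O(√n log n).

Answer: O(√n log n)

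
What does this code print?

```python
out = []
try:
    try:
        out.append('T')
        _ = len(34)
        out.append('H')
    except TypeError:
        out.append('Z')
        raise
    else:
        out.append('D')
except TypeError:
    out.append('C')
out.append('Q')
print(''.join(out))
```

Execution trace: 'T' (try body) → 'Z' (except TypeError) → 'C' (outer except TypeError) → 'Q' (after the try/except). Output: TZCQ

Answer: TZCQ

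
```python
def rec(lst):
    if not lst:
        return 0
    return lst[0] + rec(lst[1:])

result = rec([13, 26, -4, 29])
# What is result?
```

13 + 26 + (-4) + 29 + 0 = 64

Answer: 64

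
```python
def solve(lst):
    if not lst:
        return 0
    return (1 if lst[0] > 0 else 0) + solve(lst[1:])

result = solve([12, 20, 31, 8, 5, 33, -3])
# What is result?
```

Count of positive elements in [12, 20, 31, 8, 5, 33, -3] = 6

Answer: 6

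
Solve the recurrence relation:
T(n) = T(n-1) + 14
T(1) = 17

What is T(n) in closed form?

Unrolling: T(n) = T(1) + 14·(n-1) = 17 + 14(n-1) = 14n + 3.

Answer: T(n) = 14n + 3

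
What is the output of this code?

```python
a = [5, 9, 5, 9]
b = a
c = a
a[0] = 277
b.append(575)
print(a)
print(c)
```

Key concept: multiple aliases.
Step by step:
`a = [5, 9, 5, 9]` → a = [5, 9, 5, 9]
`b = a` → b = [5, 9, 5, 9] (same object as a)
`c = a` → c = [5, 9, 5, 9] (same object as a, b)
`a[0] = 277` → a = [277, 9, 5, 9] (same object as b, c); b = [277, 9, 5, 9] (same object as a, c); c = [277, 9, 5, 9] (same object as a, b)
`b.append(575)` → a = [277, 9, 5, 9, 575] (same object as b, c); b = [277, 9, 5, 9, 575] (same object as a, c); c = [277, 9, 5, 9, 575] (same object as a, b)
`print(a)` → prints [277, 9, 5, 9, 575]
`print(c)` → prints [277, 9, 5, 9, 575]

Answer:
[277, 9, 5, 9, 575]
[277, 9, 5, 9, 575]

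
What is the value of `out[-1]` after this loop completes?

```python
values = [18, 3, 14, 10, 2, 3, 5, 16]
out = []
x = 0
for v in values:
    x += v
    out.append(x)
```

Cumulative sum ends at 71
`out` takes the values: [] → [18] → [18, 21] → [18, 21, 35] → [18, 21, 35, 45] → [18, 21, 35, 45, 47] → [18, 21, 35, 45, 47, 50] → [18, 21, 35, 45, 47, 50, 55] → [18, 21, 35, 45, 47, 50, 55, 71]
So `out[-1]` = 71

Answer: 71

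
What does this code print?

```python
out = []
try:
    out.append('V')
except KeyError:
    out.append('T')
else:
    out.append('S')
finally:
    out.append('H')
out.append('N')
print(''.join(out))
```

Execution trace: 'V' (try body, no exception) → 'S' (else) → 'H' (finally) → 'N' (after the try/except). Output: VSHN

Answer: VSHN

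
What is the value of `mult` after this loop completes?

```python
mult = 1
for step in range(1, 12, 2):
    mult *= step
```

Product of 1, 3, 5, ... up to 11
`mult` takes the values: 1 → 3 → 15 → 105 → 945 → 10395

Answer: 10395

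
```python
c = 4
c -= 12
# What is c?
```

Trace:
`c = 4` → c = 4
`c -= 12` → c = -8
So c = -8

Answer: -8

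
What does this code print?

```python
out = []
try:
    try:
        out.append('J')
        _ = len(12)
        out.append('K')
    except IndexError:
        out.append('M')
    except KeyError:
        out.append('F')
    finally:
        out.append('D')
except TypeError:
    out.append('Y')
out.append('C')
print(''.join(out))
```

Execution trace: 'J' (try body) → 'D' (finally) → 'Y' (outer except TypeError) → 'C' (after the try/except). Output: JDYC

Answer: JDYC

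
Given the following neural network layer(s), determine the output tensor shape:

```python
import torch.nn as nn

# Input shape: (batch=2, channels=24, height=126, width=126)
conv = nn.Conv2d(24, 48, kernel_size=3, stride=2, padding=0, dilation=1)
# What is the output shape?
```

Input: (2, 24, 126, 126) -> Output: (2, 48, 62, 62)

Answer: (2, 48, 62, 62)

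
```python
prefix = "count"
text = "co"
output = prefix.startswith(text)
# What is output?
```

Trace:
`prefix = "count"` → prefix = 'count'
`text = "co"` → text = 'co'
`output = prefix.startswith(text)` → output = True
So output = True

Answer: True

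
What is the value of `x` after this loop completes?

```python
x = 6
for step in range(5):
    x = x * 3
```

Multiply by 3, 5 times: 6 * 3^5 = 1458
`x` takes the values: 6 → 18 → 54 → 162 → 486 → 1458

Answer: 1458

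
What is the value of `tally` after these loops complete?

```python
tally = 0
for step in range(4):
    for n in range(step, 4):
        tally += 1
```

Upper triangle: 4 + 3 + ... + 1
`tally` takes the values: 0 → 1 → 2 → 3 → 4 → 5 → 6 → 7 → 8 → 9 → 10

Answer: 10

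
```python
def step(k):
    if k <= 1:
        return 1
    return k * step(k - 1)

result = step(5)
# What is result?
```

step(5) = 5 * 4 * 3 * 2 * 1 = 120

Answer: 120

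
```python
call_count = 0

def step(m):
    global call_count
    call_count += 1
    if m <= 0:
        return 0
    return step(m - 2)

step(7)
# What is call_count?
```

Linear recursion stepping by 2: 5 calls from m=7 down to ≤0.

Answer: 5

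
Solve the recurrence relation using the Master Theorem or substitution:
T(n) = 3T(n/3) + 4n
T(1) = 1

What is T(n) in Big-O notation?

By Master Theorem: a=3, b=3, f(n)=4n. Since log_3(3) = 1 and f(n) = Θ(n^1), Case 2 applies. T(n) = O(n log n).

Answer: O(n log n)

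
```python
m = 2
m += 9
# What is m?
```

Trace:
`m = 2` → m = 2
`m += 9` → m = 11
So m = 11

Answer: 11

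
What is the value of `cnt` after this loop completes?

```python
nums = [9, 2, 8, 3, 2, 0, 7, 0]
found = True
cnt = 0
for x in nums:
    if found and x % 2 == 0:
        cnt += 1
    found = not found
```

Count even values at even positions
`cnt` takes the values: 0 → 1 → 2

Answer: 2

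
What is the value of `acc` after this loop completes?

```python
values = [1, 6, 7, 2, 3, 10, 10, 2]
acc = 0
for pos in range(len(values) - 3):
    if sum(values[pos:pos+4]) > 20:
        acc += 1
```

Count windows with sum > 20
`acc` takes the values: 0 → 1 → 2 → 3

Answer: 3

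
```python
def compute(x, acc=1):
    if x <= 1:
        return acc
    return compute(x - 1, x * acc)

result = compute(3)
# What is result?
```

Accumulator trace (n, acc): (3, 1) -> (2, 3) -> (1, 6) -> return 6

Answer: 6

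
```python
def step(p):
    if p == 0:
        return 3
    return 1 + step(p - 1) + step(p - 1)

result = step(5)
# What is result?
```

step(p) = 1 + 2·step(p-1), step(0)=3. Closed form: (3+1)·2^5 - 1 = 127.

Answer: 127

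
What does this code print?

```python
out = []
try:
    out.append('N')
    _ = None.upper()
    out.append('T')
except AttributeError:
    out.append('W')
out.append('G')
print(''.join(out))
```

Execution trace: 'N' (try body) → 'W' (except AttributeError) → 'G' (after the try/except). Output: NWG

Answer: NWG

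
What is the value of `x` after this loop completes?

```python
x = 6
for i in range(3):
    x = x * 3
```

Multiply by 3, 3 times: 6 * 3^3 = 162
`x` takes the values: 6 → 18 → 54 → 162

Answer: 162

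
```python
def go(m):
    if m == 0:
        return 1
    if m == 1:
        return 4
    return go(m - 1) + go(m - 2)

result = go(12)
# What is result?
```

Build up from base cases: go(0)=1, go(1)=4, go(2)=5, go(3)=9, go(4)=14, go(5)=23, go(6)=37, ..., go(12)=665

Answer: 665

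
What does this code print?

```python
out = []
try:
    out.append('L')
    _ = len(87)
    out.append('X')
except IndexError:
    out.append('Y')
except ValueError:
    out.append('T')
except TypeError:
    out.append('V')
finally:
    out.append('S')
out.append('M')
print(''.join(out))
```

Execution trace: 'L' (try body) → 'V' (except TypeError) → 'S' (finally) → 'M' (after the try/except). Output: LVSM

Answer: LVSM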